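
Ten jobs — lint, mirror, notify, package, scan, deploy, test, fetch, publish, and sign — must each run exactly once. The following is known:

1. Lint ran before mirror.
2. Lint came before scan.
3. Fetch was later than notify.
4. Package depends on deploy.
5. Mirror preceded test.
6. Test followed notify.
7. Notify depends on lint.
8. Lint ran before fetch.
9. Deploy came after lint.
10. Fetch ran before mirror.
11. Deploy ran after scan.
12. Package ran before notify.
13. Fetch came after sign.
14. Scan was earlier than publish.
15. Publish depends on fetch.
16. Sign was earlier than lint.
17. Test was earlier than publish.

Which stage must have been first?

sign

Sign has a chain of constraints placing it before every other stage, so sign must be first.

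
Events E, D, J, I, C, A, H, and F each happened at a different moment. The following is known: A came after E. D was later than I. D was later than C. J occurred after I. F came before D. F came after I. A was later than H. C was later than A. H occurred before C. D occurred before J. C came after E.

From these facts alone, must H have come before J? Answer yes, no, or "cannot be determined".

Chain the constraints: H → C → D → J. Each link is directly stated, so H comes before J.

yes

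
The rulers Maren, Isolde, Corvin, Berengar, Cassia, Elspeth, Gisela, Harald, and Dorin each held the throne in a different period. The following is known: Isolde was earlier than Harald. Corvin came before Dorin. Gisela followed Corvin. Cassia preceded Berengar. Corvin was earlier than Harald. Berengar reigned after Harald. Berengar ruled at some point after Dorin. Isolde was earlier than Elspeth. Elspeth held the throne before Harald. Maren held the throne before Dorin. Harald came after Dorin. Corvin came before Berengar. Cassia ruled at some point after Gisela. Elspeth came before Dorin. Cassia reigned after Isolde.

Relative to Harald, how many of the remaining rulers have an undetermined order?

Forced before Harald: Corvin, Dorin, Elspeth, Isolde, and Maren; forced after Harald: Berengar.
That leaves Cassia and Gisela with no forced order relative to Harald — 2.

2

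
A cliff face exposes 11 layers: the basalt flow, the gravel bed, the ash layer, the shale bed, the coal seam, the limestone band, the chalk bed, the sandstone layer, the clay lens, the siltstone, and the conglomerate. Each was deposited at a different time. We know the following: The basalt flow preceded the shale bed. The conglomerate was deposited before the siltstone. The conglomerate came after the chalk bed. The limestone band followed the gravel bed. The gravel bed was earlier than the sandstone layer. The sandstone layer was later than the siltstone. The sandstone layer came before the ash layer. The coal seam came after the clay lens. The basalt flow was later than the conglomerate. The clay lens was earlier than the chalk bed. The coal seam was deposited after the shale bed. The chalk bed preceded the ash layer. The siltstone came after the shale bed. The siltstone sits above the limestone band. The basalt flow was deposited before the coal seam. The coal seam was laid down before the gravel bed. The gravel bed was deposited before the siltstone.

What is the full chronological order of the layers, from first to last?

The constraints fix every adjacent pair, so only one ordering works:
the clay lens → the chalk bed → the conglomerate → the basalt flow → the shale bed → the coal seam → the gravel bed → the limestone band → the siltstone → the sandstone layer → the ash layer.

the clay lens, the chalk bed, the conglomerate, the basalt flow, the shale bed, the coal seam, the gravel bed, the limestone band, the siltstone, the sandstone layer, the ash layer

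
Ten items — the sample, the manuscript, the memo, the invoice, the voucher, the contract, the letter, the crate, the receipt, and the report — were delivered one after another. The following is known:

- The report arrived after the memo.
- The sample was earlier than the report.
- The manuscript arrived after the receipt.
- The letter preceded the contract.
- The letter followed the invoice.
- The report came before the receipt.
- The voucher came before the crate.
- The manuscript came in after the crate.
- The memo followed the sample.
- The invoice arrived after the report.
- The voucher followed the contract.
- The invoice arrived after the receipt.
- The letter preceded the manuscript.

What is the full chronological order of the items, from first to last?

the sample, the memo, the report, the receipt, the invoice, the letter, the contract, the voucher, the crate, the manuscript

The constraints fix every adjacent pair, so only one ordering works:
the sample → the memo → the report → the receipt → the invoice → the letter → the contract → the voucher → the crate → the manuscript.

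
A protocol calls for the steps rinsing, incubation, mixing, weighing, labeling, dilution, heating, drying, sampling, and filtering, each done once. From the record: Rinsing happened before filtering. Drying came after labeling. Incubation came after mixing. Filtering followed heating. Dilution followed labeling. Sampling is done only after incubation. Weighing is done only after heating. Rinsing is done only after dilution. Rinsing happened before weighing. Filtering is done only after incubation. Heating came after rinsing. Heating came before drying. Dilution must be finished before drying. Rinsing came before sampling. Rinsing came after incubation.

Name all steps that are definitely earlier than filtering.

dilution, heating, incubation, labeling, mixing, rinsing

Directly stated before filtering: heating, incubation, and rinsing.
Dilution reaches filtering via dilution → rinsing → filtering.
Labeling reaches filtering via labeling → dilution → rinsing → filtering.
Mixing reaches filtering via mixing → incubation → filtering.
No chain forces weighing (or any of the others) ahead of filtering.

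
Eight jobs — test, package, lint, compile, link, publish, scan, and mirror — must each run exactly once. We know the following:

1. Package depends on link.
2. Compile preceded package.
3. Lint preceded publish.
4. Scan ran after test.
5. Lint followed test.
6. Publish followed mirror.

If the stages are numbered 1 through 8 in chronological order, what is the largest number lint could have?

7

Lint must come before publish — 1 stage forced after it.
Everything else can be placed before lint in some valid order, so lint can sit as late as position 8 − 1 = 7.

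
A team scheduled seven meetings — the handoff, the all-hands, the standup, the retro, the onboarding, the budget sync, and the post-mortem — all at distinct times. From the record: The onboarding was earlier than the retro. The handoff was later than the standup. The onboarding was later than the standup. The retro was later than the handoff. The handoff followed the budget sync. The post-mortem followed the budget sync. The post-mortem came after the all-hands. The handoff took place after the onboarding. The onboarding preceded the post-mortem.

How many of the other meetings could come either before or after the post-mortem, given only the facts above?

Forced before the post-mortem: the all-hands, the budget sync, the onboarding, and the standup.
That leaves the handoff and the retro with no forced order relative to the post-mortem — 2.

2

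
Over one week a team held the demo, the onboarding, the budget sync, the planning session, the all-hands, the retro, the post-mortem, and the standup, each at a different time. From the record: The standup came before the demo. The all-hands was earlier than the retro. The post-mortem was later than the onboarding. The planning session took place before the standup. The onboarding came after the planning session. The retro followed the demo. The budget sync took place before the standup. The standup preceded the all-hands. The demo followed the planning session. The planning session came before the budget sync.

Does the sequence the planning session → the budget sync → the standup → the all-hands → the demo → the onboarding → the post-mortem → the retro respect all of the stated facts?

Check each stated constraint against the proposed order — e.g. the all-hands is ahead of the retro; the planning session is ahead of the onboarding. Every pair is in the required order; nothing is violated.

yes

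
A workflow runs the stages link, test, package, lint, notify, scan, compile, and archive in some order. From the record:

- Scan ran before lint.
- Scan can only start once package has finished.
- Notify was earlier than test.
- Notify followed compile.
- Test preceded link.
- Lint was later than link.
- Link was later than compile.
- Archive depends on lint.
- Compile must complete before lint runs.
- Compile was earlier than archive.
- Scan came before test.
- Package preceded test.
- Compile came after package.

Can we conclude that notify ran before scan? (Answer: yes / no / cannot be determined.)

cannot be determined

No chain of stated constraints runs from notify to scan, and none runs from scan to notify either.
So the relative order of notify and scan is not fixed by the given facts.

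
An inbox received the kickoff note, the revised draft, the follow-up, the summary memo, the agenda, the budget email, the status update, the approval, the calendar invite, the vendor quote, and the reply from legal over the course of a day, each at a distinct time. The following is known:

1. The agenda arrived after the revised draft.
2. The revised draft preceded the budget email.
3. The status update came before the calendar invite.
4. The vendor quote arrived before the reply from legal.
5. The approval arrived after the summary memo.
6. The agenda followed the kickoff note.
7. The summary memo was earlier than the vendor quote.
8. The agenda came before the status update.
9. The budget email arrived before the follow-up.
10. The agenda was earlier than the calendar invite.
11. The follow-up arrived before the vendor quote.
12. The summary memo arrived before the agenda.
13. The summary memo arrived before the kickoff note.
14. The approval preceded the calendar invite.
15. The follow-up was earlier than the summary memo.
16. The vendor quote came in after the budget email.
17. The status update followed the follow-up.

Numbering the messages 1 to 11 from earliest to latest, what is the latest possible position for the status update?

The status update must come before the calendar invite — 1 message forced after it.
Everything else can be placed before the status update in some valid order, so the status update can sit as late as position 11 − 1 = 10.

10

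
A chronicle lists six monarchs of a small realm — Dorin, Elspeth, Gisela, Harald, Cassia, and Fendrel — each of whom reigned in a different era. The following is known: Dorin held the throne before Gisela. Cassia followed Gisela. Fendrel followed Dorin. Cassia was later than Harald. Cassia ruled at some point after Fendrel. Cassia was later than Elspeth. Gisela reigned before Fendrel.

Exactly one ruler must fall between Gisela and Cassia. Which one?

Tracing the constraints gives Gisela → Fendrel → Cassia, so Fendrel sits after Gisela and before Cassia.
No other ruler is forced both after Gisela and before Cassia.

Fendrel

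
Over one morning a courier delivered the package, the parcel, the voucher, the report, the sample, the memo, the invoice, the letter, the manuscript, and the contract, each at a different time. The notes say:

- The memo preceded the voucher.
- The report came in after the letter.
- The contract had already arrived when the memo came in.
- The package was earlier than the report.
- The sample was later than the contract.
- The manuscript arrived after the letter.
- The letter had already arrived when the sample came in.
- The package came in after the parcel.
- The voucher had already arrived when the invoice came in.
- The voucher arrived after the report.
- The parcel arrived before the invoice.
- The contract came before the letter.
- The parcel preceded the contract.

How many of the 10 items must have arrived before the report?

Directly stated before the report: the letter and the package.
The contract reaches the report via the contract → the letter → the report.
The parcel reaches the report via the parcel → the package → the report.
No chain forces the invoice (or any of the others) ahead of the report.
That's the contract, the letter, the package, and the parcel — 4 in all.

4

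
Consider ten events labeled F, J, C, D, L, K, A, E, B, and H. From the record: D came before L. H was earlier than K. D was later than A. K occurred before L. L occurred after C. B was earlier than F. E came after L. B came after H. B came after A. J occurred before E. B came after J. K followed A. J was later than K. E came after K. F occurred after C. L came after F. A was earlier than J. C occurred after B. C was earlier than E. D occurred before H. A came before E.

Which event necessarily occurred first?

A has a chain of constraints placing it before every other event, so A must be first.

A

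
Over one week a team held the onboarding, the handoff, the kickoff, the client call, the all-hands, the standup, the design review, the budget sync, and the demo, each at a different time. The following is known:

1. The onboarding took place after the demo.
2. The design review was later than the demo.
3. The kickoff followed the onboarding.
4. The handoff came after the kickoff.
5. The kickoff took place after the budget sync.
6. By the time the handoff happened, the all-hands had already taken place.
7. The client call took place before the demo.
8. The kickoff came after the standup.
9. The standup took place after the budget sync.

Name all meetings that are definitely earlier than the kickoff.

the budget sync, the client call, the demo, the onboarding, the standup

Directly stated before the kickoff: the budget sync, the onboarding, and the standup.
The client call reaches the kickoff via the client call → the demo → the onboarding → the kickoff.
The demo reaches the kickoff via the demo → the onboarding → the kickoff.
No chain forces the handoff (or any of the others) ahead of the kickoff.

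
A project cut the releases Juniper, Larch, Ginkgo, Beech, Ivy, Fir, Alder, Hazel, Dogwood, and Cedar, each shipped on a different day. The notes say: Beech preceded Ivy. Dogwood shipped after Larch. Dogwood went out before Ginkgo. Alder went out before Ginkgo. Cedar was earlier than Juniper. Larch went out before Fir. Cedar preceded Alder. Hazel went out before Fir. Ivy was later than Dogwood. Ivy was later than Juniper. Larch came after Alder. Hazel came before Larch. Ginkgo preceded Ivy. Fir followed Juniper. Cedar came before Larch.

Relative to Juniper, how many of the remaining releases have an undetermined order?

6

Forced before Juniper: Cedar; forced after Juniper: Fir and Ivy.
That leaves Alder, Beech, Dogwood, Ginkgo, Hazel, and Larch with no forced order relative to Juniper — 6.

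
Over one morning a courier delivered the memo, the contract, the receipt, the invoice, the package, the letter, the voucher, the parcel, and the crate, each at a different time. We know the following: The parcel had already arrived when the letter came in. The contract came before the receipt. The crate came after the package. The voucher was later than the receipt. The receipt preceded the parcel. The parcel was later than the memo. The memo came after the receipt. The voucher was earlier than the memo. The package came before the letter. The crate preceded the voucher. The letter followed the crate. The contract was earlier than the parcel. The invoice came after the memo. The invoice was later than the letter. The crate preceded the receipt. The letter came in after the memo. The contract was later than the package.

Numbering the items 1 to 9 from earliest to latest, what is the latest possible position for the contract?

3

The contract must come before the invoice, the letter, the memo, the parcel, the receipt, and the voucher — 6 items forced after it.
Everything else can be placed before the contract in some valid order, so the contract can sit as late as position 9 − 6 = 3.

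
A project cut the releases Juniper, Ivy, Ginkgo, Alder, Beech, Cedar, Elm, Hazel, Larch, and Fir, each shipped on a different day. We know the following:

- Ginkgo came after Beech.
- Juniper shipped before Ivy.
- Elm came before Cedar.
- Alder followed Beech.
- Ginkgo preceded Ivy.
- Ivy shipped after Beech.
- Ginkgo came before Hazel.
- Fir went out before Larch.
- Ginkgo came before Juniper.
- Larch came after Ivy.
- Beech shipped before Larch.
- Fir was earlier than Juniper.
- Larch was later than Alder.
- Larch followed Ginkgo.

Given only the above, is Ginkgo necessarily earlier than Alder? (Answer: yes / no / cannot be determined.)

No chain of stated constraints runs from Ginkgo to Alder, and none runs from Alder to Ginkgo either.
So the relative order of Ginkgo and Alder is not fixed by the given facts.

cannot be determined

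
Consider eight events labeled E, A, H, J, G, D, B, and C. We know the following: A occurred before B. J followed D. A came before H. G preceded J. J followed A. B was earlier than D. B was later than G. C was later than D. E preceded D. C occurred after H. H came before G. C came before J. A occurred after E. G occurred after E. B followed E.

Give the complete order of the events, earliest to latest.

The constraints fix every adjacent pair, so only one ordering works:
E → A → H → G → B → D → C → J.

E, A, H, G, B, D, C, J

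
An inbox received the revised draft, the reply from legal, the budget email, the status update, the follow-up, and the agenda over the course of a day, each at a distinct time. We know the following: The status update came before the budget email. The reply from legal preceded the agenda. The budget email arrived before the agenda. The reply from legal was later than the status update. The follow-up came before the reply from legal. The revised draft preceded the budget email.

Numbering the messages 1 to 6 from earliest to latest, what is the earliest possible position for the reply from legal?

The follow-up and the status update must both come before the reply from legal — 2 forced predecessors.
Nothing else is forced ahead of the reply from legal, so its earliest slot is position 2 + 1 = 3.

3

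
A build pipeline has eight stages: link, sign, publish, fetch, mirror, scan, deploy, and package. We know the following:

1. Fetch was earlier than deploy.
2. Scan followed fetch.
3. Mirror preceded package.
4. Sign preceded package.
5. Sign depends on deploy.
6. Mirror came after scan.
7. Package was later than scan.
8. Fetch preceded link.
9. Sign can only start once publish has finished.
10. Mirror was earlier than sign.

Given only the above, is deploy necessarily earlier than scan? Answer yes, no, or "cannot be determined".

cannot be determined

No chain of stated constraints runs from deploy to scan, and none runs from scan to deploy either.
So the relative order of deploy and scan is not fixed by the given facts.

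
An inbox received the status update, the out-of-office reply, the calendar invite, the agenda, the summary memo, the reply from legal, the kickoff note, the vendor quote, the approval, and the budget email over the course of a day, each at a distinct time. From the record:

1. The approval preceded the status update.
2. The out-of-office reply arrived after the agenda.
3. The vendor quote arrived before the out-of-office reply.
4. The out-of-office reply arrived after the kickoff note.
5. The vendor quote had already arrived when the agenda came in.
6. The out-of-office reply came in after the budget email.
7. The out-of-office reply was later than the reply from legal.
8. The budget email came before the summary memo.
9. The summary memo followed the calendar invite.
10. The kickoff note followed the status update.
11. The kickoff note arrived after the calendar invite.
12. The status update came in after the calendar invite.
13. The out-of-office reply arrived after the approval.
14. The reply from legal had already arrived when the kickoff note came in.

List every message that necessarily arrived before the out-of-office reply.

Directly stated before the out-of-office reply: the agenda, the approval, the budget email, the kickoff note, the reply from legal, and the vendor quote.
The calendar invite reaches the out-of-office reply via the calendar invite → the kickoff note → the out-of-office reply.
The status update reaches the out-of-office reply via the status update → the kickoff note → the out-of-office reply.
No chain forces the summary memo ahead of the out-of-office reply.

the agenda, the approval, the budget email, the calendar invite, the kickoff note, the reply from legal, the status update, the vendor quote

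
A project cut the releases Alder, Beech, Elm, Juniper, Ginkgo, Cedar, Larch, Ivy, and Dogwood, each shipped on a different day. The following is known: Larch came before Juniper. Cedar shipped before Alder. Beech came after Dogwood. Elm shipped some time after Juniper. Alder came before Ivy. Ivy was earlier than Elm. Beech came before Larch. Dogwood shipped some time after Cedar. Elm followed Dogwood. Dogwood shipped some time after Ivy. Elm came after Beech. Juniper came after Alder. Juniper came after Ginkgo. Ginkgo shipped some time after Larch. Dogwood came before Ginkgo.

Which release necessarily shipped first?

Cedar

Cedar has a chain of constraints placing it before every other release, so Cedar must be first.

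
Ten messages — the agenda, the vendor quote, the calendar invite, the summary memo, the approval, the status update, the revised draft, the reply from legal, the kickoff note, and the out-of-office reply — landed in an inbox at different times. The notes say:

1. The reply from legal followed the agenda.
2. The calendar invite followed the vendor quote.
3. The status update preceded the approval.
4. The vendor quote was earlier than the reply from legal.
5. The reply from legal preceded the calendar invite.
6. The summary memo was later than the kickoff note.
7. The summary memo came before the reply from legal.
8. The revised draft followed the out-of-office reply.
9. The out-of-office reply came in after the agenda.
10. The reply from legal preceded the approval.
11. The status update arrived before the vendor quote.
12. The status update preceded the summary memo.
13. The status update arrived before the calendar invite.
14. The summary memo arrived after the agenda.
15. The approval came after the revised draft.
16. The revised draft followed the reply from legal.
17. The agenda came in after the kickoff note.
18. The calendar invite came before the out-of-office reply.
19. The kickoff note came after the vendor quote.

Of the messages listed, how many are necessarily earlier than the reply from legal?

5

Directly stated before the reply from legal: the agenda, the summary memo, and the vendor quote.
The kickoff note reaches the reply from legal via the kickoff note → the summary memo → the reply from legal.
The status update reaches the reply from legal via the status update → the vendor quote → the reply from legal.
No chain forces the approval (or any of the others) ahead of the reply from legal.
That's the agenda, the kickoff note, the status update, the summary memo, and the vendor quote — 5 in all.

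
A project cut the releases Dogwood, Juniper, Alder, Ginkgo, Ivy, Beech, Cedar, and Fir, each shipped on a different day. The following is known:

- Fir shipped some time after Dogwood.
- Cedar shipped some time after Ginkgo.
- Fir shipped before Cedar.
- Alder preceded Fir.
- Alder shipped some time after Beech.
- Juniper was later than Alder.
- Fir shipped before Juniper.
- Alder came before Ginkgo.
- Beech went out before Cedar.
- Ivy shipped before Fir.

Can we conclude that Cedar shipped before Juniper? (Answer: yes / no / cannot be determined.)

No chain of stated constraints runs from Cedar to Juniper, and none runs from Juniper to Cedar either.
So the relative order of Cedar and Juniper is not fixed by the given facts.

cannot be determined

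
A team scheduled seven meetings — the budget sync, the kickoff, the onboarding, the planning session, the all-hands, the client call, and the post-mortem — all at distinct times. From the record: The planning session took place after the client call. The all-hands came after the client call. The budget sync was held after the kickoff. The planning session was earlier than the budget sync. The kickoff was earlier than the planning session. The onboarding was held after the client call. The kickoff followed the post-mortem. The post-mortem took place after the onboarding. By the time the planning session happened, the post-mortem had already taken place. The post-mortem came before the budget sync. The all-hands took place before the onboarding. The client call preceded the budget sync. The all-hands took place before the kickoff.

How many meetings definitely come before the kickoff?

4

Directly stated before the kickoff: the all-hands and the post-mortem.
The client call reaches the kickoff via the client call → the all-hands → the kickoff.
The onboarding reaches the kickoff via the onboarding → the post-mortem → the kickoff.
That's the all-hands, the client call, the onboarding, and the post-mortem — 4 in all.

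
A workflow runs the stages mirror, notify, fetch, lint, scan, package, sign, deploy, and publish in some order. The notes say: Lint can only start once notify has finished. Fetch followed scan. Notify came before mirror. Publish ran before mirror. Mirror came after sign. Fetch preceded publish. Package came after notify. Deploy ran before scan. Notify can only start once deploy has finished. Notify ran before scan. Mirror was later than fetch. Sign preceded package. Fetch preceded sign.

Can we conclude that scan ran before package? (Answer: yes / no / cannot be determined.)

Chain the constraints: scan → fetch → sign → package. Each link is directly stated, so scan comes before package.

yes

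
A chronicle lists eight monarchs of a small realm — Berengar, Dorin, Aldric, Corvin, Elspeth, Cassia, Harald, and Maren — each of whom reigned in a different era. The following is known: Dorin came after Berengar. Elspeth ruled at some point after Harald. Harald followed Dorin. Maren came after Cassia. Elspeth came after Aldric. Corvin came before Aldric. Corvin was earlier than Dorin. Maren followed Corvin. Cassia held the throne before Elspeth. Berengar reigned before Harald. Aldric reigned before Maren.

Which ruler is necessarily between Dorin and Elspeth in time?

Harald

Tracing the constraints gives Dorin → Harald → Elspeth, so Harald sits after Dorin and before Elspeth.
No other ruler is forced both after Dorin and before Elspeth.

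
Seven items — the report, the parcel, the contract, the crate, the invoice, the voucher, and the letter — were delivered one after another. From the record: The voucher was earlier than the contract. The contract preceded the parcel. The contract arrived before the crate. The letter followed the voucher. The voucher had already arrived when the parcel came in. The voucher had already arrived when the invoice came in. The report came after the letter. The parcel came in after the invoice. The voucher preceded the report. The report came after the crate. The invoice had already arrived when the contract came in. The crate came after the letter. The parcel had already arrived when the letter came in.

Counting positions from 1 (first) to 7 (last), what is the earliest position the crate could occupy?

The contract, the invoice, the letter, the parcel, and the voucher must all come before the crate — 5 forced predecessors.
Nothing else is forced ahead of the crate, so its earliest slot is position 5 + 1 = 6.

6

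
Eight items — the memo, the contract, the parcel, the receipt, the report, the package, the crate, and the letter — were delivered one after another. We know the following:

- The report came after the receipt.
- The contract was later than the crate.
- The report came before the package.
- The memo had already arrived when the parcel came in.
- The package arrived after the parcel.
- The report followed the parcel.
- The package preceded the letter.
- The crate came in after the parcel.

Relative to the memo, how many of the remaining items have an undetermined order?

Forced after the memo: the contract, the crate, the letter, the package, the parcel, and the report.
That leaves the receipt with no forced order relative to the memo — 1.

1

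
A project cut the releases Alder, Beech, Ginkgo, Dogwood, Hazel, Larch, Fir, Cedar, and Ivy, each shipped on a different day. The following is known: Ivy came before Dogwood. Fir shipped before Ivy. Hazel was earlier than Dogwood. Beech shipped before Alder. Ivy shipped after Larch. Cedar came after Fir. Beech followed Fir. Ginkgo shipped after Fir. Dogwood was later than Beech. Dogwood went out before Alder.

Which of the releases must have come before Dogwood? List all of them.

Directly stated before Dogwood: Beech, Hazel, and Ivy.
Fir reaches Dogwood via Fir → Beech → Dogwood.
Larch reaches Dogwood via Larch → Ivy → Dogwood.
No chain forces Alder (or any of the others) ahead of Dogwood.

Beech, Fir, Hazel, Ivy, Larch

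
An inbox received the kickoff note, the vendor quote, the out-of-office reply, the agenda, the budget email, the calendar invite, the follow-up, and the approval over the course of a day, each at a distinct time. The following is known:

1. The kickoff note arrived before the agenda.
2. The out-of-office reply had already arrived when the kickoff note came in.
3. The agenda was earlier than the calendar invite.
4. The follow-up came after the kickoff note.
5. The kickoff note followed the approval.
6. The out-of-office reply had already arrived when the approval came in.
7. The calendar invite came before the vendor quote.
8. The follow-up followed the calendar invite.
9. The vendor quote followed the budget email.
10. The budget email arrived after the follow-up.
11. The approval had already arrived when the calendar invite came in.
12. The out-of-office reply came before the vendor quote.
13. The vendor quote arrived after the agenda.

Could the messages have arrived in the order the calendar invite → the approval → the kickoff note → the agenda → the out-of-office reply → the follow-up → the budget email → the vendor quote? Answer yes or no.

The constraints require the agenda before the calendar invite, but in the proposed sequence the calendar invite appears ahead of the agenda. That one violation is enough.

no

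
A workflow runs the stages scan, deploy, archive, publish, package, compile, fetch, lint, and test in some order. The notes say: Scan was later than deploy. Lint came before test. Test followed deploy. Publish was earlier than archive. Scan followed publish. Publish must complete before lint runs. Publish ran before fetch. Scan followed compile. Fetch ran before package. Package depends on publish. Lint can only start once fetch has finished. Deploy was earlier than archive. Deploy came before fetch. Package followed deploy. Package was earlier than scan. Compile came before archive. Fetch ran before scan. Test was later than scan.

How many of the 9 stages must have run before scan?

Directly stated before scan: compile, deploy, fetch, package, and publish.
That's compile, deploy, fetch, package, and publish — 5 in all.

5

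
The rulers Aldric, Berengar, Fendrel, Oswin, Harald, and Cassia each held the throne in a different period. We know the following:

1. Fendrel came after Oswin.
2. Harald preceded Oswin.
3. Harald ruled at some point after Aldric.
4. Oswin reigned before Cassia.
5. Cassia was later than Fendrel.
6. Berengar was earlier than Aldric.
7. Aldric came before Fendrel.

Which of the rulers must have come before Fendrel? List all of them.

Aldric, Berengar, Harald, Oswin

Directly stated before Fendrel: Aldric and Oswin.
Berengar reaches Fendrel via Berengar → Aldric → Fendrel.
Harald reaches Fendrel via Harald → Oswin → Fendrel.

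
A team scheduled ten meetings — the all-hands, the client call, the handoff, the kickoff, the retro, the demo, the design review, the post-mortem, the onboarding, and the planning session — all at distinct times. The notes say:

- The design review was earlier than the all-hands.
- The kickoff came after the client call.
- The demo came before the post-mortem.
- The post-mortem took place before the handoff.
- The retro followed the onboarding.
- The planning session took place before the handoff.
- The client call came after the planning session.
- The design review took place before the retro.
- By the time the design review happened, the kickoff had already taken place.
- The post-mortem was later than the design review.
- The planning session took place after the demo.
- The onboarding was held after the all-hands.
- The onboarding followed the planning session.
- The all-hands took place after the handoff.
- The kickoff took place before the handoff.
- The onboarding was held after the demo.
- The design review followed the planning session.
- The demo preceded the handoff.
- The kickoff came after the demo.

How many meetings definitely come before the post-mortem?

Directly stated before the post-mortem: the demo and the design review.
The client call reaches the post-mortem via the client call → the kickoff → the design review → the post-mortem.
The kickoff reaches the post-mortem via the kickoff → the design review → the post-mortem.
The planning session reaches the post-mortem via the planning session → the design review → the post-mortem.
No chain forces the retro (or any of the others) ahead of the post-mortem.
That's the client call, the demo, the design review, the kickoff, and the planning session — 5 in all.

5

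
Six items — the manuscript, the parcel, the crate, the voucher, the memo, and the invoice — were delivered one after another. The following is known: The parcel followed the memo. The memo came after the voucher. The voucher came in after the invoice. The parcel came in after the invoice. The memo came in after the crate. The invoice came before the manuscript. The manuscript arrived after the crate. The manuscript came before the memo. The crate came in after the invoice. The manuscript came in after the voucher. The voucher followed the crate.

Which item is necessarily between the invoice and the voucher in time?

Tracing the constraints gives the invoice → the crate → the voucher, so the crate sits after the invoice and before the voucher.
No other item is forced both after the invoice and before the voucher.

the crate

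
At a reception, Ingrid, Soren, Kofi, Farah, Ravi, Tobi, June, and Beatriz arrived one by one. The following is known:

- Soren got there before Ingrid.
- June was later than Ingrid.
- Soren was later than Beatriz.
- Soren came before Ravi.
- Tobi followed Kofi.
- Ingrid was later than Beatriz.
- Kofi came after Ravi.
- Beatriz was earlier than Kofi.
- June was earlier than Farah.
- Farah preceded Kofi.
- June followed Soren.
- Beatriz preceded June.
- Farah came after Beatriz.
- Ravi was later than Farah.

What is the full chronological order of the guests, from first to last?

Beatriz, Soren, Ingrid, June, Farah, Ravi, Kofi, Tobi

The constraints fix every adjacent pair, so only one ordering works:
Beatriz → Soren → Ingrid → June → Farah → Ravi → Kofi → Tobi.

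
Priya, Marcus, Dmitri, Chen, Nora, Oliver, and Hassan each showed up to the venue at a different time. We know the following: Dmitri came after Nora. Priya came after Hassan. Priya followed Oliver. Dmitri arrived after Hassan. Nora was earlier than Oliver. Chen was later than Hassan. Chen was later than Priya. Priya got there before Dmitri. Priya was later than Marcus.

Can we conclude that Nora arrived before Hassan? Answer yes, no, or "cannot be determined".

cannot be determined

No chain of stated constraints runs from Nora to Hassan, and none runs from Hassan to Nora either.
So the relative order of Nora and Hassan is not fixed by the given facts.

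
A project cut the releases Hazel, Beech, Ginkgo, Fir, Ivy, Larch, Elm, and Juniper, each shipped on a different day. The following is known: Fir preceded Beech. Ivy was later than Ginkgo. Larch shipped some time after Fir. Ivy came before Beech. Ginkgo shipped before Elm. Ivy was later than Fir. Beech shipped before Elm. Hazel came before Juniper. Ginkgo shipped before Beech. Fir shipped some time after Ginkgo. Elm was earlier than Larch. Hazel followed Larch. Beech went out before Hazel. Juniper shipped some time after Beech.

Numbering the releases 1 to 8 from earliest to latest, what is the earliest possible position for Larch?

Beech, Elm, Fir, Ginkgo, and Ivy must all come before Larch — 5 forced predecessors.
Nothing else is forced ahead of Larch, so its earliest slot is position 5 + 1 = 6.

6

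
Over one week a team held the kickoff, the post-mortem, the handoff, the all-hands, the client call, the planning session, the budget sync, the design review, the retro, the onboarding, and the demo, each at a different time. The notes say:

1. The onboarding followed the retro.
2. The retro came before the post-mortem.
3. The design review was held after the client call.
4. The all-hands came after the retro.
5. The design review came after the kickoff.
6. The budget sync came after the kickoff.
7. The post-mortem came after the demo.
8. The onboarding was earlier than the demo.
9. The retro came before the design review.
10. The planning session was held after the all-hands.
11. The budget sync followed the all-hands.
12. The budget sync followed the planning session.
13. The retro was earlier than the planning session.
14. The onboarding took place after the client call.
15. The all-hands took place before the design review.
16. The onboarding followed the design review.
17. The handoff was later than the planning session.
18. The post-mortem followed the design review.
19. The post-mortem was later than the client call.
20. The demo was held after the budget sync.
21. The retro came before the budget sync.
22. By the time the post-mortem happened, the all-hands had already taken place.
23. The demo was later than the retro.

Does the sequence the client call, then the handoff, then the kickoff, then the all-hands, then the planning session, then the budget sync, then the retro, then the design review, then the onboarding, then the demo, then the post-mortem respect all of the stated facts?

no

The constraints require the retro before the planning session, but in the proposed sequence the planning session appears ahead of the retro. That one violation is enough.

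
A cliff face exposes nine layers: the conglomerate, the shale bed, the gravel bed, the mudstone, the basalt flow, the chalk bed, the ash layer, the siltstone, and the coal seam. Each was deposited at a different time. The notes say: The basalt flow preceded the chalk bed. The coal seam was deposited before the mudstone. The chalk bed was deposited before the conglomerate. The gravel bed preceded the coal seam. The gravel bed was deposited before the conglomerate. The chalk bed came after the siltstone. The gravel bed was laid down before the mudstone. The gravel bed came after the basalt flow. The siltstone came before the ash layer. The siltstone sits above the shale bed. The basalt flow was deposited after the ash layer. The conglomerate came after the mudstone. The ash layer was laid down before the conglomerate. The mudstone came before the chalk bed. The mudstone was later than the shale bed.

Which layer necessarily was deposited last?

the conglomerate

Every other layer has a chain of constraints placing it before the conglomerate, so the conglomerate is last.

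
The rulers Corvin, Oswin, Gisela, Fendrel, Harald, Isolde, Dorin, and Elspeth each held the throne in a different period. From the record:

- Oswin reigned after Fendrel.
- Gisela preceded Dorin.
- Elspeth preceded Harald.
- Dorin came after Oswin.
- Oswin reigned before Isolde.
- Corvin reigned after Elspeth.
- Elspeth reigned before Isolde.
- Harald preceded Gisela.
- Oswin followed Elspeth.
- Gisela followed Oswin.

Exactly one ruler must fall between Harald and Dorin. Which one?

Gisela

Tracing the constraints gives Harald → Gisela → Dorin, so Gisela sits after Harald and before Dorin.
No other ruler is forced both after Harald and before Dorin.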